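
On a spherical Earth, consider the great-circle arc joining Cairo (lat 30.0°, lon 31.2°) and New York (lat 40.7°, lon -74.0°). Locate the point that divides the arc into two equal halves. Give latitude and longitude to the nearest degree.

≈ lat 49°, lon -16°

Write both endpoints as unit vectors p₁, p₂ with components (cos φ cos λ, cos φ sin λ, sin φ).
The central angle between the endpoints is δ = arccos(p₁·p₂) ≈ 1.416 rad (81.1°).
Interpolate at f = 1/2 with slerp weights a = sin((1−f)δ)/sin δ ≈ 0.658, b = sin(fδ)/sin δ ≈ 0.658.
p = a·p₁ + b·p₂ ≈ (0.625, -0.184, 0.758); φ = arcsin(p_z) ≈ 49.32°, λ = atan2(p_y, p_x) ≈ -16.43°.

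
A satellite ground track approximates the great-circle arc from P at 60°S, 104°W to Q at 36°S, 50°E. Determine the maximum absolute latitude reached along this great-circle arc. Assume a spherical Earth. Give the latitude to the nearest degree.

≈ 80°S

The great circle lies in the plane with unit normal n̂ = (p₁ × p₂)/|p₁ × p₂|.
Here n̂_z ≈ +0.179; the vertex latitude is φ_max = arccos|n̂_z| ≈ 79.7°.
Check via Clairaut: cos φ_max = |cos φ₁| · sin C = cos(60.0°)·sin(159.0°) ≈ 0.179, again giving ≈ 79.7°.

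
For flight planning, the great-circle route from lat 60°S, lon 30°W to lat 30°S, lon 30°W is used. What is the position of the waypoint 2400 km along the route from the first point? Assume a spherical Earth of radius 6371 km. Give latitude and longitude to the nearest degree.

Write both endpoints as unit vectors p₁, p₂ with components (cos φ cos λ, cos φ sin λ, sin φ).
The central angle between the endpoints is δ = arccos(p₁·p₂) ≈ 0.524 rad (30.0°). The total great-circle distance is δ·R ≈ 0.524 × 6371 ≈ 3336 km, so the target fraction is f = 2400/3336 ≈ 0.719.
Interpolate at f ≈ 0.719 with slerp weights a = sin((1−f)δ)/sin δ ≈ 0.293, b = sin(fδ)/sin δ ≈ 0.736.
p = a·p₁ + b·p₂ ≈ (0.679, -0.392, -0.621); φ = arcsin(p_z) ≈ -38.42°, λ = atan2(p_y, p_x) ≈ -30.00°.

≈ lat 38°S, lon 30°W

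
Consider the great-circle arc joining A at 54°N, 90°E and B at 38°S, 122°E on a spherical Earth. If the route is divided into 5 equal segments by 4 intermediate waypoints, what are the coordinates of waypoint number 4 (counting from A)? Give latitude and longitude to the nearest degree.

Convert each endpoint to a unit vector on the sphere (x = cos φ cos λ, y = cos φ sin λ, z = sin φ).
The central angle between the endpoints is δ = arccos(p₁·p₂) ≈ 1.676 rad (96.0°).
Interpolate at f = 4/5 with slerp weights a = sin((1−f)δ)/sin δ ≈ 0.331, b = sin(fδ)/sin δ ≈ 0.979.
p = a·p₁ + b·p₂ ≈ (-0.409, 0.849, -0.335); φ = arcsin(p_z) ≈ -19.58°, λ = atan2(p_y, p_x) ≈ 115.72°.

≈ 20°S, 116°E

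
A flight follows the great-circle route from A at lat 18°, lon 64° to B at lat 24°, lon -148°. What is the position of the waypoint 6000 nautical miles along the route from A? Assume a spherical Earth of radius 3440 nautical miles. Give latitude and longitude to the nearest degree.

≈ lat 43°, lon -172°

From cos δ = sin φ₁ sin φ₂ + cos φ₁ cos φ₂ cos Δλ, the central angle is δ ≈ 2.228 rad (127.7°). The total great-circle distance is δ·R ≈ 2.228 × 3440 ≈ 7665 nmi, so the target fraction is f = 6000/7665 ≈ 0.783.
Interpolate at f ≈ 0.783 with slerp weights a = sin((1−f)δ)/sin δ ≈ 0.588, b = sin(fδ)/sin δ ≈ 1.244.
p = a·p₁ + b·p₂ ≈ (-0.719, -0.100, 0.688); φ = arcsin(p_z) ≈ 43.46°, λ = atan2(p_y, p_x) ≈ -172.09°.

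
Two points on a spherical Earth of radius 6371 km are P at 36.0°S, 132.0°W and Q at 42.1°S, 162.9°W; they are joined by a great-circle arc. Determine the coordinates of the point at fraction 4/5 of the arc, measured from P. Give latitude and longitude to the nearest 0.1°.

From cos δ = sin φ₁ sin φ₂ + cos φ₁ cos φ₂ cos Δλ, the central angle is δ ≈ 0.430 rad (24.6°).
Interpolate at f = 4/5 with slerp weights a = sin((1−f)δ)/sin δ ≈ 0.206, b = sin(fδ)/sin δ ≈ 0.809.
p = a·p₁ + b·p₂ ≈ (-0.685, -0.300, -0.663); φ = arcsin(p_z) ≈ -41.57°, λ = atan2(p_y, p_x) ≈ -156.33°.

≈ 41.6°S, 156.3°W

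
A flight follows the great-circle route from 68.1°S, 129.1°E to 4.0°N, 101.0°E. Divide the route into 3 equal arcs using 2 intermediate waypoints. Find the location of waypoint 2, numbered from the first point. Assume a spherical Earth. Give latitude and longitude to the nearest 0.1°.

Convert each endpoint to a unit vector on the sphere (x = cos φ cos λ, y = cos φ sin λ, z = sin φ).
The central angle between the endpoints is δ = arccos(p₁·p₂) ≈ 1.304 rad (74.7°).
Interpolate at f = 2/3 with slerp weights a = sin((1−f)δ)/sin δ ≈ 0.437, b = sin(fδ)/sin δ ≈ 0.792.
p = a·p₁ + b·p₂ ≈ (-0.253, 0.902, -0.350); φ = arcsin(p_z) ≈ -20.48°, λ = atan2(p_y, p_x) ≈ 105.70°.

≈ 20.5°S, 105.7°E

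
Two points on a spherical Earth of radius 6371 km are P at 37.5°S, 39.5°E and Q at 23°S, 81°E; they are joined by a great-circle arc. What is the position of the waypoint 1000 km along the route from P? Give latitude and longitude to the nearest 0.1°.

The haversine formula gives a central angle δ ≈ 0.668 rad (38.3°) between the endpoints. The total great-circle distance is δ·R ≈ 0.668 × 6371 ≈ 4258 km, so the target fraction is f = 1000/4258 ≈ 0.235.
Interpolate at f ≈ 0.235 with slerp weights a = sin((1−f)δ)/sin δ ≈ 0.790, b = sin(fδ)/sin δ ≈ 0.252.
p = a·p₁ + b·p₂ ≈ (0.520, 0.628, -0.579); φ = arcsin(p_z) ≈ -35.40°, λ = atan2(p_y, p_x) ≈ 50.38°.

≈ 35.4°S, 50.4°E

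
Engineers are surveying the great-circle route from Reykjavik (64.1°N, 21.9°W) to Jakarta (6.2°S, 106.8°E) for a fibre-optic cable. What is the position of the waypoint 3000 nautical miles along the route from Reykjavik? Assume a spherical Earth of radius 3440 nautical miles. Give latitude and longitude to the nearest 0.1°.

From cos δ = sin φ₁ sin φ₂ + cos φ₁ cos φ₂ cos Δλ, the central angle is δ ≈ 1.948 rad (111.6°). The total great-circle distance is δ·R ≈ 1.948 × 3440 ≈ 6702 nmi, so the target fraction is f = 3000/6702 ≈ 0.448.
Interpolate at f ≈ 0.448 with slerp weights a = sin((1−f)δ)/sin δ ≈ 0.947, b = sin(fδ)/sin δ ≈ 0.824.
p = a·p₁ + b·p₂ ≈ (0.147, 0.630, 0.763); φ = arcsin(p_z) ≈ 49.71°, λ = atan2(p_y, p_x) ≈ 76.85°.

≈ 49.7°N, 76.9°E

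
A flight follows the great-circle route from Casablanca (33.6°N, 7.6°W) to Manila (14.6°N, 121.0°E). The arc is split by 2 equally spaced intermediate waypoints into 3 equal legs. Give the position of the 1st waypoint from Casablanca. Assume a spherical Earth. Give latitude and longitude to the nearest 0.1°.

Write both endpoints as unit vectors p₁, p₂ with components (cos φ cos λ, cos φ sin λ, sin φ).
The central angle between the endpoints is δ = arccos(p₁·p₂) ≈ 1.943 rad (111.3°).
Interpolate at f = 1/3 with slerp weights a = sin((1−f)δ)/sin δ ≈ 1.033, b = sin(fδ)/sin δ ≈ 0.648.
p = a·p₁ + b·p₂ ≈ (0.530, 0.423, 0.735); φ = arcsin(p_z) ≈ 47.29°, λ = atan2(p_y, p_x) ≈ 38.61°.

≈ 47.3°N, 38.6°E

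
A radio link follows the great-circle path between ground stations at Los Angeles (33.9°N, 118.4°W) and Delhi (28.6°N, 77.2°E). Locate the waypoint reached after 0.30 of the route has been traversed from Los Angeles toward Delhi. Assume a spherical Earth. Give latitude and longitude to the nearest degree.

Convert each endpoint to a unit vector on the sphere (x = cos φ cos λ, y = cos φ sin λ, z = sin φ).
The central angle between the endpoints is δ = arccos(p₁·p₂) ≈ 2.021 rad (115.8°).
Interpolate at f = 0.30 with slerp weights a = sin((1−f)δ)/sin δ ≈ 1.097, b = sin(fδ)/sin δ ≈ 0.633.
p = a·p₁ + b·p₂ ≈ (-0.310, -0.259, 0.915); φ = arcsin(p_z) ≈ 66.17°, λ = atan2(p_y, p_x) ≈ -140.10°.

≈ 66°N, 140°W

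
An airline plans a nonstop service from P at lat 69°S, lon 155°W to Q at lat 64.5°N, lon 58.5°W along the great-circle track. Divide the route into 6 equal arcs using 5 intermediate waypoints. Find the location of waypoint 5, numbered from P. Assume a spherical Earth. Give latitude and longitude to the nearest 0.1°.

From cos δ = sin φ₁ sin φ₂ + cos φ₁ cos φ₂ cos Δλ, the central angle is δ ≈ 2.606 rad (149.3°).
Interpolate at f = 5/6 with slerp weights a = sin((1−f)δ)/sin δ ≈ 0.825, b = sin(fδ)/sin δ ≈ 1.617.
p = a·p₁ + b·p₂ ≈ (0.096, -0.718, 0.689); φ = arcsin(p_z) ≈ 43.55°, λ = atan2(p_y, p_x) ≈ -82.41°.

≈ lat 43.6°N, lon 82.4°W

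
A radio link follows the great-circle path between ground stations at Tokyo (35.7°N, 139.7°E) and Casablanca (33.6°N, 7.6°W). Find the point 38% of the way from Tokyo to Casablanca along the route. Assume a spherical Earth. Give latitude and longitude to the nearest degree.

Write both endpoints as unit vectors p₁, p₂ with components (cos φ cos λ, cos φ sin λ, sin φ).
The central angle between the endpoints is δ = arccos(p₁·p₂) ≈ 1.820 rad (104.3°).
Interpolate at f = 0.38 with slerp weights a = sin((1−f)δ)/sin δ ≈ 0.932, b = sin(fδ)/sin δ ≈ 0.658.
p = a·p₁ + b·p₂ ≈ (-0.034, 0.417, 0.908); φ = arcsin(p_z) ≈ 65.25°, λ = atan2(p_y, p_x) ≈ 94.69°.

≈ 65°N, 95°E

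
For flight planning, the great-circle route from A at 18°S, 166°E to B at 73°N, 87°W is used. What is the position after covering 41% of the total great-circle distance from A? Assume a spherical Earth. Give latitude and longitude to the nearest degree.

Convert each endpoint to a unit vector on the sphere (x = cos φ cos λ, y = cos φ sin λ, z = sin φ).
The central angle between the endpoints is δ = arccos(p₁·p₂) ≈ 1.957 rad (112.1°).
Interpolate at f = 0.41 with slerp weights a = sin((1−f)δ)/sin δ ≈ 0.987, b = sin(fδ)/sin δ ≈ 0.776.
p = a·p₁ + b·p₂ ≈ (-0.899, 0.001, 0.437); φ = arcsin(p_z) ≈ 25.93°, λ = atan2(p_y, p_x) ≈ 179.96°.

≈ 26°N, 180°E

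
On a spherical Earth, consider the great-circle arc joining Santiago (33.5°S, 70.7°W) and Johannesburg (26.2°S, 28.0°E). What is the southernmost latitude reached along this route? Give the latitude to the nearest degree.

The great circle lies in the plane with unit normal n̂ = (p₁ × p₂)/|p₁ × p₂|.
Here n̂_z ≈ +0.746; the vertex latitude is φ_max = arccos|n̂_z| ≈ 41.8°.
Check via Clairaut: cos φ_max = |cos φ₁| · sin C = cos(33.5°)·sin(116.5°) ≈ 0.746, again giving ≈ 41.8°.

≈ 42°S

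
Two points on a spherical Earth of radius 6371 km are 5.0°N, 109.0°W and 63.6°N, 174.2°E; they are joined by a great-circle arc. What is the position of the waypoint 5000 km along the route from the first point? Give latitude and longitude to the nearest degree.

Write both endpoints as unit vectors p₁, p₂ with components (cos φ cos λ, cos φ sin λ, sin φ).
The central angle between the endpoints is δ = arccos(p₁·p₂) ≈ 1.391 rad (79.7°). The total great-circle distance is δ·R ≈ 1.391 × 6371 ≈ 8860 km, so the target fraction is f = 5000/8860 ≈ 0.564.
Interpolate at f ≈ 0.564 with slerp weights a = sin((1−f)δ)/sin δ ≈ 0.579, b = sin(fδ)/sin δ ≈ 0.718.
p = a·p₁ + b·p₂ ≈ (-0.505, -0.513, 0.694); φ = arcsin(p_z) ≈ 43.94°, λ = atan2(p_y, p_x) ≈ -134.58°.

≈ 44°N, 135°W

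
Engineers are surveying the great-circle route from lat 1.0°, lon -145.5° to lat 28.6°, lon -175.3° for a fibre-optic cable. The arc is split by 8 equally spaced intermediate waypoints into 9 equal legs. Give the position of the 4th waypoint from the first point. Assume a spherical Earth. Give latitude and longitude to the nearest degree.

≈ lat 14°, lon -158°

Convert each endpoint to a unit vector on the sphere (x = cos φ cos λ, y = cos φ sin λ, z = sin φ).
The central angle between the endpoints is δ = arccos(p₁·p₂) ≈ 0.692 rad (39.6°).
Interpolate at f = 4/9 with slerp weights a = sin((1−f)δ)/sin δ ≈ 0.588, b = sin(fδ)/sin δ ≈ 0.474.
p = a·p₁ + b·p₂ ≈ (-0.899, -0.367, 0.237); φ = arcsin(p_z) ≈ 13.73°, λ = atan2(p_y, p_x) ≈ -157.80°.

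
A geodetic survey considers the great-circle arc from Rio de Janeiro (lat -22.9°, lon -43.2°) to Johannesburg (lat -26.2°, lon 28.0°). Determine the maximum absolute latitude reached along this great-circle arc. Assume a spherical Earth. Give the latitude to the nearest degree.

≈ -29°

The great circle lies in the plane with unit normal n̂ = (p₁ × p₂)/|p₁ × p₂|.
Here n̂_z ≈ +0.870; the vertex latitude is φ_max = arccos|n̂_z| ≈ 29.5°.
Check via Clairaut: cos φ_max = |cos φ₁| · sin C = cos(22.9°)·sin(109.1°) ≈ 0.870, again giving ≈ 29.5°.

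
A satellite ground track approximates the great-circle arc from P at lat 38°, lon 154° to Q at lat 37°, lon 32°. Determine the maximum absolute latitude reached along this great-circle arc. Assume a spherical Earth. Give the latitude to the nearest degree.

≈ 58°

The great circle lies in the plane with unit normal n̂ = (p₁ × p₂)/|p₁ × p₂|.
Here n̂_z ≈ -0.534; the vertex latitude is φ_max = arccos|n̂_z| ≈ 57.7°.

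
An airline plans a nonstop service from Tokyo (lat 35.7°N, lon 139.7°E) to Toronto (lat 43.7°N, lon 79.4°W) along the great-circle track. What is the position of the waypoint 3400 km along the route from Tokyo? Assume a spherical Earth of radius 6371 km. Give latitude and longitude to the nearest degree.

≈ lat 60°N, lon 168°E

Write both endpoints as unit vectors p₁, p₂ with components (cos φ cos λ, cos φ sin λ, sin φ).
The central angle between the endpoints is δ = arccos(p₁·p₂) ≈ 1.623 rad (93.0°). The total great-circle distance is δ·R ≈ 1.623 × 6371 ≈ 10342 km, so the target fraction is f = 3400/10342 ≈ 0.329.
Interpolate at f ≈ 0.329 with slerp weights a = sin((1−f)δ)/sin δ ≈ 0.888, b = sin(fδ)/sin δ ≈ 0.509.
p = a·p₁ + b·p₂ ≈ (-0.482, 0.104, 0.870); φ = arcsin(p_z) ≈ 60.45°, λ = atan2(p_y, p_x) ≈ 167.80°.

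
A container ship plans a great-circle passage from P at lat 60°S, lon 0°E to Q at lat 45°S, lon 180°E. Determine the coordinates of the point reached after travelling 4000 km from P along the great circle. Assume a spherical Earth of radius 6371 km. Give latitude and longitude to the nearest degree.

Convert each endpoint to a unit vector on the sphere (x = cos φ cos λ, y = cos φ sin λ, z = sin φ).
The central angle between the endpoints is δ = arccos(p₁·p₂) ≈ 1.309 rad (75.0°). The total great-circle distance is δ·R ≈ 1.309 × 6371 ≈ 8340 km, so the target fraction is f = 4000/8340 ≈ 0.480.
Interpolate at f ≈ 0.480 with slerp weights a = sin((1−f)δ)/sin δ ≈ 0.652, b = sin(fδ)/sin δ ≈ 0.608.
p = a·p₁ + b·p₂ ≈ (-0.104, 0.000, -0.995); φ = arcsin(p_z) ≈ -84.03°, λ = atan2(p_y, p_x) ≈ 180.00°.

≈ lat 84°S, lon 180°E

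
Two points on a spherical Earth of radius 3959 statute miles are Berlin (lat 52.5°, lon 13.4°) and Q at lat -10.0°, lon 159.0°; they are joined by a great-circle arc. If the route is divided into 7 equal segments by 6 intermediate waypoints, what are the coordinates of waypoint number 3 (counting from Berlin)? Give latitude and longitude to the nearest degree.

From cos δ = sin φ₁ sin φ₂ + cos φ₁ cos φ₂ cos Δλ, the central angle is δ ≈ 2.255 rad (129.2°).
Interpolate at f = 3/7 with slerp weights a = sin((1−f)δ)/sin δ ≈ 1.240, b = sin(fδ)/sin δ ≈ 1.062.
p = a·p₁ + b·p₂ ≈ (-0.242, 0.550, 0.799); φ = arcsin(p_z) ≈ 53.06°, λ = atan2(p_y, p_x) ≈ 113.80°.

≈ lat 53°, lon 114°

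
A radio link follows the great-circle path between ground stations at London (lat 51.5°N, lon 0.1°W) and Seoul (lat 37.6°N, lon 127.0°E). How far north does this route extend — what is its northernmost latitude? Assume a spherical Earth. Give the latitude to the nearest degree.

≈ 66°N

The great circle lies in the plane with unit normal n̂ = (p₁ × p₂)/|p₁ × p₂|.
Here n̂_z ≈ +0.400; the vertex latitude is φ_max = arccos|n̂_z| ≈ 66.4°.
Check via Clairaut: cos φ_max = |cos φ₁| · sin C = cos(51.5°)·sin(40.0°) ≈ 0.400, again giving ≈ 66.4°.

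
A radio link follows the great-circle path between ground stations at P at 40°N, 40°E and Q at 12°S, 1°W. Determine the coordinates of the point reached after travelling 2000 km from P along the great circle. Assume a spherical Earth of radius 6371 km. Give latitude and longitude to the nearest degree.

≈ 26°N, 26°E

The haversine formula gives a central angle δ ≈ 1.124 rad (64.4°) between the endpoints. The total great-circle distance is δ·R ≈ 1.124 × 6371 ≈ 7163 km, so the target fraction is f = 2000/7163 ≈ 0.279.
Interpolate at f ≈ 0.279 with slerp weights a = sin((1−f)δ)/sin δ ≈ 0.803, b = sin(fδ)/sin δ ≈ 0.342.
p = a·p₁ + b·p₂ ≈ (0.806, 0.390, 0.445); φ = arcsin(p_z) ≈ 26.43°, λ = atan2(p_y, p_x) ≈ 25.80°.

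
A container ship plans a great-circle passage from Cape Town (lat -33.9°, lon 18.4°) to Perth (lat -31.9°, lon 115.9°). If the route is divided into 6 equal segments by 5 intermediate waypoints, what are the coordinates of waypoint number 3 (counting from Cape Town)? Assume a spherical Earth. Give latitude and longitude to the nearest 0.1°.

From cos δ = sin φ₁ sin φ₂ + cos φ₁ cos φ₂ cos Δλ, the central angle is δ ≈ 1.367 rad (78.3°).
Interpolate at f = 3/6 with slerp weights a = sin((1−f)δ)/sin δ ≈ 0.645, b = sin(fδ)/sin δ ≈ 0.645.
p = a·p₁ + b·p₂ ≈ (0.269, 0.661, -0.700); φ = arcsin(p_z) ≈ -44.45°, λ = atan2(p_y, p_x) ≈ 67.89°.

≈ lat -44.5°, lon 67.9°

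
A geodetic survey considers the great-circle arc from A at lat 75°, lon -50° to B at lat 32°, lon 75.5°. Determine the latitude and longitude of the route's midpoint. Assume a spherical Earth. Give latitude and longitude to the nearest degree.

≈ lat 64°, lon 59°

The haversine formula gives a central angle δ ≈ 1.176 rad (67.4°) between the endpoints.
Interpolate at f = 1/2 with slerp weights a = sin((1−f)δ)/sin δ ≈ 0.601, b = sin(fδ)/sin δ ≈ 0.601.
p = a·p₁ + b·p₂ ≈ (0.228, 0.374, 0.899); φ = arcsin(p_z) ≈ 64.02°, λ = atan2(p_y, p_x) ≈ 58.70°.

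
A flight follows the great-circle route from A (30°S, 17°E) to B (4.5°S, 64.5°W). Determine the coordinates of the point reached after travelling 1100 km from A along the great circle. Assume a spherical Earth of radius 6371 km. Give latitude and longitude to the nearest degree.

≈ (29°S, 6°E)

The haversine formula gives a central angle δ ≈ 1.403 rad (80.4°) between the endpoints. The total great-circle distance is δ·R ≈ 1.403 × 6371 ≈ 8940 km, so the target fraction is f = 1100/8940 ≈ 0.123.
Interpolate at f ≈ 0.123 with slerp weights a = sin((1−f)δ)/sin δ ≈ 0.956, b = sin(fδ)/sin δ ≈ 0.174.
p = a·p₁ + b·p₂ ≈ (0.867, 0.085, -0.492); φ = arcsin(p_z) ≈ -29.45°, λ = atan2(p_y, p_x) ≈ 5.62°.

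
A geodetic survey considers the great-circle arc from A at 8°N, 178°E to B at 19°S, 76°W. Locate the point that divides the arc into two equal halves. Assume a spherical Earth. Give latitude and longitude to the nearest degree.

≈ 9°S, 131°W

Convert each endpoint to a unit vector on the sphere (x = cos φ cos λ, y = cos φ sin λ, z = sin φ).
The central angle between the endpoints is δ = arccos(p₁·p₂) ≈ 1.879 rad (107.7°).
Interpolate at f = 1/2 with slerp weights a = sin((1−f)δ)/sin δ ≈ 0.847, b = sin(fδ)/sin δ ≈ 0.847.
p = a·p₁ + b·p₂ ≈ (-0.645, -0.748, -0.158); φ = arcsin(p_z) ≈ -9.09°, λ = atan2(p_y, p_x) ≈ -130.76°.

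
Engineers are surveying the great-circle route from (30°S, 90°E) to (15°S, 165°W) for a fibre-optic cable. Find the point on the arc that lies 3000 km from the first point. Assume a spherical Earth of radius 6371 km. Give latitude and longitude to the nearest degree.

≈ (36°S, 122°E)

From cos δ = sin φ₁ sin φ₂ + cos φ₁ cos φ₂ cos Δλ, the central angle is δ ≈ 1.658 rad (95.0°). The total great-circle distance is δ·R ≈ 1.658 × 6371 ≈ 10563 km, so the target fraction is f = 3000/10563 ≈ 0.284.
Interpolate at f ≈ 0.284 with slerp weights a = sin((1−f)δ)/sin δ ≈ 0.931, b = sin(fδ)/sin δ ≈ 0.455.
p = a·p₁ + b·p₂ ≈ (-0.425, 0.692, -0.583); φ = arcsin(p_z) ≈ -35.68°, λ = atan2(p_y, p_x) ≈ 121.54°.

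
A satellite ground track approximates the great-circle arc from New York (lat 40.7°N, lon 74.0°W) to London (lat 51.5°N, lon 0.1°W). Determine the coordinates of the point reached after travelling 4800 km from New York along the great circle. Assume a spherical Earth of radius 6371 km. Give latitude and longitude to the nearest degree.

Convert each endpoint to a unit vector on the sphere (x = cos φ cos λ, y = cos φ sin λ, z = sin φ).
The central angle between the endpoints is δ = arccos(p₁·p₂) ≈ 0.875 rad (50.1°). The total great-circle distance is δ·R ≈ 0.875 × 6371 ≈ 5573 km, so the target fraction is f = 4800/5573 ≈ 0.861.
Interpolate at f ≈ 0.861 with slerp weights a = sin((1−f)δ)/sin δ ≈ 0.158, b = sin(fδ)/sin δ ≈ 0.892.
p = a·p₁ + b·p₂ ≈ (0.588, -0.116, 0.801); φ = arcsin(p_z) ≈ 53.18°, λ = atan2(p_y, p_x) ≈ -11.15°.

≈ lat 53°N, lon 11°W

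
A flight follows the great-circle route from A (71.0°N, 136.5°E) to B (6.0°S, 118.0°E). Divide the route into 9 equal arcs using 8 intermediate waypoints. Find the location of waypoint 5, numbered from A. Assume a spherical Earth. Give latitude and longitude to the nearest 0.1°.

≈ (28.5°N, 121.9°E)

From cos δ = sin φ₁ sin φ₂ + cos φ₁ cos φ₂ cos Δλ, the central angle is δ ≈ 1.361 rad (78.0°).
Interpolate at f = 5/9 with slerp weights a = sin((1−f)δ)/sin δ ≈ 0.581, b = sin(fδ)/sin δ ≈ 0.701.
p = a·p₁ + b·p₂ ≈ (-0.465, 0.746, 0.476); φ = arcsin(p_z) ≈ 28.45°, λ = atan2(p_y, p_x) ≈ 121.92°.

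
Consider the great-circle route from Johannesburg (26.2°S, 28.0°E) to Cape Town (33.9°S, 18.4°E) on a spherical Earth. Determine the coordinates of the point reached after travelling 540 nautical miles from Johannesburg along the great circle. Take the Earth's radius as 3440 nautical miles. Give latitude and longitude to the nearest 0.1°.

Write both endpoints as unit vectors p₁, p₂ with components (cos φ cos λ, cos φ sin λ, sin φ).
The central angle between the endpoints is δ = arccos(p₁·p₂) ≈ 0.198 rad (11.3°). The total great-circle distance is δ·R ≈ 0.198 × 3440 ≈ 680 nmi, so the target fraction is f = 540/680 ≈ 0.795.
Interpolate at f ≈ 0.795 with slerp weights a = sin((1−f)δ)/sin δ ≈ 0.207, b = sin(fδ)/sin δ ≈ 0.797.
p = a·p₁ + b·p₂ ≈ (0.791, 0.296, -0.536); φ = arcsin(p_z) ≈ -32.38°, λ = atan2(p_y, p_x) ≈ 20.50°.

≈ 32.4°S, 20.5°E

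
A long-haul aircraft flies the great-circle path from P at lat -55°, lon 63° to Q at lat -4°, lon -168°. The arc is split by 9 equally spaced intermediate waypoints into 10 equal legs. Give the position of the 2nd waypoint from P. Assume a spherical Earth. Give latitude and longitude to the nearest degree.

Write both endpoints as unit vectors p₁, p₂ with components (cos φ cos λ, cos φ sin λ, sin φ).
The central angle between the endpoints is δ = arccos(p₁·p₂) ≈ 1.879 rad (107.6°).
Interpolate at f = 2/10 with slerp weights a = sin((1−f)δ)/sin δ ≈ 1.047, b = sin(fδ)/sin δ ≈ 0.385.
p = a·p₁ + b·p₂ ≈ (-0.103, 0.455, -0.884); φ = arcsin(p_z) ≈ -62.18°, λ = atan2(p_y, p_x) ≈ 102.76°.

≈ lat -62°, lon 103°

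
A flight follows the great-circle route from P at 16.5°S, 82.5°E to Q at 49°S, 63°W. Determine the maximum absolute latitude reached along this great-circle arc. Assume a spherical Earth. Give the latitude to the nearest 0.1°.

≈ 68.0°S

The great circle lies in the plane with unit normal n̂ = (p₁ × p₂)/|p₁ × p₂|.
Here n̂_z ≈ -0.374; the vertex latitude is φ_max = arccos|n̂_z| ≈ 68.0°.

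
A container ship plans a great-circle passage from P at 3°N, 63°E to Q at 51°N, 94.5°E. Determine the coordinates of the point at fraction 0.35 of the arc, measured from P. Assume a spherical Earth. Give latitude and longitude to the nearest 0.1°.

Convert each endpoint to a unit vector on the sphere (x = cos φ cos λ, y = cos φ sin λ, z = sin φ).
The central angle between the endpoints is δ = arccos(p₁·p₂) ≈ 0.956 rad (54.8°).
Interpolate at f = 0.35 with slerp weights a = sin((1−f)δ)/sin δ ≈ 0.713, b = sin(fδ)/sin δ ≈ 0.402.
p = a·p₁ + b·p₂ ≈ (0.303, 0.886, 0.350); φ = arcsin(p_z) ≈ 20.47°, λ = atan2(p_y, p_x) ≈ 71.11°.

≈ 20.5°N, 71.1°E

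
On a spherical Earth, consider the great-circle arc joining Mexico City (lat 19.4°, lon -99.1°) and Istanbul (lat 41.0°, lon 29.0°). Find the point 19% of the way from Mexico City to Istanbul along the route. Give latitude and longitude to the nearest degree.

≈ lat 34°, lon -85°

The haversine formula gives a central angle δ ≈ 1.794 rad (102.8°) between the endpoints.
Interpolate at f = 0.19 with slerp weights a = sin((1−f)δ)/sin δ ≈ 1.018, b = sin(fδ)/sin δ ≈ 0.343.
p = a·p₁ + b·p₂ ≈ (0.074, -0.823, 0.563); φ = arcsin(p_z) ≈ 34.27°, λ = atan2(p_y, p_x) ≈ -84.84°.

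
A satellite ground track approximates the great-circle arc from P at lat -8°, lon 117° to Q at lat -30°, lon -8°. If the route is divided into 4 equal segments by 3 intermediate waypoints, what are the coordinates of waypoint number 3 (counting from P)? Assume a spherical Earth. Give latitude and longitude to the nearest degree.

Convert each endpoint to a unit vector on the sphere (x = cos φ cos λ, y = cos φ sin λ, z = sin φ).
The central angle between the endpoints is δ = arccos(p₁·p₂) ≈ 2.007 rad (115.0°).
Interpolate at f = 3/4 with slerp weights a = sin((1−f)δ)/sin δ ≈ 0.531, b = sin(fδ)/sin δ ≈ 1.101.
p = a·p₁ + b·p₂ ≈ (0.706, 0.335, -0.624); φ = arcsin(p_z) ≈ -38.63°, λ = atan2(p_y, p_x) ≈ 25.43°.

≈ lat -39°, lon 25°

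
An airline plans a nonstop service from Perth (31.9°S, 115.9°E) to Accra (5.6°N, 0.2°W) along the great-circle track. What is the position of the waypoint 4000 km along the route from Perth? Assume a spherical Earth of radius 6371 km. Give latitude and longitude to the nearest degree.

≈ (31°S, 74°E)

From cos δ = sin φ₁ sin φ₂ + cos φ₁ cos φ₂ cos Δλ, the central angle is δ ≈ 2.008 rad (115.0°). The total great-circle distance is δ·R ≈ 2.008 × 6371 ≈ 12792 km, so the target fraction is f = 4000/12792 ≈ 0.313.
Interpolate at f ≈ 0.313 with slerp weights a = sin((1−f)δ)/sin δ ≈ 1.084, b = sin(fδ)/sin δ ≈ 0.648.
p = a·p₁ + b·p₂ ≈ (0.243, 0.825, -0.509); φ = arcsin(p_z) ≈ -30.62°, λ = atan2(p_y, p_x) ≈ 73.57°.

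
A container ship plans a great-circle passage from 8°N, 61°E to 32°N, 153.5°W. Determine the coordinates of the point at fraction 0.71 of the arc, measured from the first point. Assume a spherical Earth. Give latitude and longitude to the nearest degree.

≈ 51°N, 163°E

The haversine formula gives a central angle δ ≈ 2.237 rad (128.2°) between the endpoints.
Interpolate at f = 0.71 with slerp weights a = sin((1−f)δ)/sin δ ≈ 0.769, b = sin(fδ)/sin δ ≈ 1.272.
p = a·p₁ + b·p₂ ≈ (-0.596, 0.185, 0.781); φ = arcsin(p_z) ≈ 51.37°, λ = atan2(p_y, p_x) ≈ 162.81°.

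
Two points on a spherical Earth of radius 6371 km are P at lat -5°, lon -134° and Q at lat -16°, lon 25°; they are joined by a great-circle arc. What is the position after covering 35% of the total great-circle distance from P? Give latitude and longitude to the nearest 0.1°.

≈ lat -38.3°, lon -89.0°

Convert each endpoint to a unit vector on the sphere (x = cos φ cos λ, y = cos φ sin λ, z = sin φ).
The central angle between the endpoints is δ = arccos(p₁·p₂) ≈ 2.626 rad (150.5°).
Interpolate at f = 0.35 with slerp weights a = sin((1−f)δ)/sin δ ≈ 2.009, b = sin(fδ)/sin δ ≈ 1.612.
p = a·p₁ + b·p₂ ≈ (0.014, -0.785, -0.620); φ = arcsin(p_z) ≈ -38.28°, λ = atan2(p_y, p_x) ≈ -88.96°.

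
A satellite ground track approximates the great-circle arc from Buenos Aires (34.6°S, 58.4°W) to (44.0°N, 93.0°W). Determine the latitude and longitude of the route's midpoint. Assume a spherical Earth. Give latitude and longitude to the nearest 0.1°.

≈ (4.9°N, 74.5°W)

The haversine formula gives a central angle δ ≈ 1.478 rad (84.7°) between the endpoints.
Interpolate at f = 1/2 with slerp weights a = sin((1−f)δ)/sin δ ≈ 0.676, b = sin(fδ)/sin δ ≈ 0.676.
p = a·p₁ + b·p₂ ≈ (0.266, -0.960, 0.086); φ = arcsin(p_z) ≈ 4.92°, λ = atan2(p_y, p_x) ≈ -74.50°.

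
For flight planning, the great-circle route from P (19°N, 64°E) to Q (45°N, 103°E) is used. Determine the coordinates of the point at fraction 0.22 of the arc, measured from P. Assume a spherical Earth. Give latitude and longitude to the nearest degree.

The haversine formula gives a central angle δ ≈ 0.723 rad (41.4°) between the endpoints.
Interpolate at f = 0.22 with slerp weights a = sin((1−f)δ)/sin δ ≈ 0.808, b = sin(fδ)/sin δ ≈ 0.239.
p = a·p₁ + b·p₂ ≈ (0.297, 0.851, 0.432); φ = arcsin(p_z) ≈ 25.61°, λ = atan2(p_y, p_x) ≈ 70.78°.

≈ (26°N, 71°E)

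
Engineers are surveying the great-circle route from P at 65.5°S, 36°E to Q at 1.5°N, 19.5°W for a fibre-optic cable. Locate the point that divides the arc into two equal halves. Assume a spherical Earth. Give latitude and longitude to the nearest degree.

≈ 35°S, 4°W

Write both endpoints as unit vectors p₁, p₂ with components (cos φ cos λ, cos φ sin λ, sin φ).
The central angle between the endpoints is δ = arccos(p₁·p₂) ≈ 1.358 rad (77.8°).
Interpolate at f = 1/2 with slerp weights a = sin((1−f)δ)/sin δ ≈ 0.643, b = sin(fδ)/sin δ ≈ 0.643.
p = a·p₁ + b·p₂ ≈ (0.821, -0.058, -0.568); φ = arcsin(p_z) ≈ -34.60°, λ = atan2(p_y, p_x) ≈ -4.03°.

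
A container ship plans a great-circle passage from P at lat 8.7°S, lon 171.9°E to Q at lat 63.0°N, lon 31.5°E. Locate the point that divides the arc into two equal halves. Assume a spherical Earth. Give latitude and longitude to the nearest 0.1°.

≈ lat 46.5°N, lon 147.5°E

Convert each endpoint to a unit vector on the sphere (x = cos φ cos λ, y = cos φ sin λ, z = sin φ).
The central angle between the endpoints is δ = arccos(p₁·p₂) ≈ 2.072 rad (118.7°).
Interpolate at f = 1/2 with slerp weights a = sin((1−f)δ)/sin δ ≈ 0.981, b = sin(fδ)/sin δ ≈ 0.981.
p = a·p₁ + b·p₂ ≈ (-0.580, 0.369, 0.726); φ = arcsin(p_z) ≈ 46.53°, λ = atan2(p_y, p_x) ≈ 147.53°.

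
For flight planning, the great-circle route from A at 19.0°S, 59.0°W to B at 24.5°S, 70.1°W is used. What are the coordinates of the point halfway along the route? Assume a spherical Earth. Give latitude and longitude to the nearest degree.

≈ 22°S, 64°W

The haversine formula gives a central angle δ ≈ 0.204 rad (11.7°) between the endpoints.
Interpolate at f = 1/2 with slerp weights a = sin((1−f)δ)/sin δ ≈ 0.503, b = sin(fδ)/sin δ ≈ 0.503.
p = a·p₁ + b·p₂ ≈ (0.400, -0.837, -0.372); φ = arcsin(p_z) ≈ -21.84°, λ = atan2(p_y, p_x) ≈ -64.44°.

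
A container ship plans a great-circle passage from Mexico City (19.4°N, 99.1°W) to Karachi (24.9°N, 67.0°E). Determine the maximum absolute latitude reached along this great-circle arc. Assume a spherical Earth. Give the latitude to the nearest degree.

The great circle lies in the plane with unit normal n̂ = (p₁ × p₂)/|p₁ × p₂|.
Here n̂_z ≈ +0.284; the vertex latitude is φ_max = arccos|n̂_z| ≈ 73.5°.
Check via Clairaut: cos φ_max = |cos φ₁| · sin C = cos(19.4°)·sin(17.5°) ≈ 0.284, again giving ≈ 73.5°.

≈ 73°N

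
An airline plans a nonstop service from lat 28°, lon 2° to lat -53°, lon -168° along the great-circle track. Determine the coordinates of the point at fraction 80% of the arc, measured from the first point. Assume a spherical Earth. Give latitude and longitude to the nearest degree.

Convert each endpoint to a unit vector on the sphere (x = cos φ cos λ, y = cos φ sin λ, z = sin φ).
The central angle between the endpoints is δ = arccos(p₁·p₂) ≈ 2.687 rad (153.9°).
Interpolate at f = 0.80 with slerp weights a = sin((1−f)δ)/sin δ ≈ 1.165, b = sin(fδ)/sin δ ≈ 1.905.
p = a·p₁ + b·p₂ ≈ (-0.094, -0.202, -0.975); φ = arcsin(p_z) ≈ -77.10°, λ = atan2(p_y, p_x) ≈ -114.87°.

≈ lat -77°, lon -115°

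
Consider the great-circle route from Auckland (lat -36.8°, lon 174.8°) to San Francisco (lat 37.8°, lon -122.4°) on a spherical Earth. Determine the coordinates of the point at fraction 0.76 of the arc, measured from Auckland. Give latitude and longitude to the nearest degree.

≈ lat 21°, lon -140°

Write both endpoints as unit vectors p₁, p₂ with components (cos φ cos λ, cos φ sin λ, sin φ).
The central angle between the endpoints is δ = arccos(p₁·p₂) ≈ 1.649 rad (94.5°).
Interpolate at f = 0.76 with slerp weights a = sin((1−f)δ)/sin δ ≈ 0.387, b = sin(fδ)/sin δ ≈ 0.953.
p = a·p₁ + b·p₂ ≈ (-0.712, -0.608, 0.352); φ = arcsin(p_z) ≈ 20.63°, λ = atan2(p_y, p_x) ≈ -139.51°.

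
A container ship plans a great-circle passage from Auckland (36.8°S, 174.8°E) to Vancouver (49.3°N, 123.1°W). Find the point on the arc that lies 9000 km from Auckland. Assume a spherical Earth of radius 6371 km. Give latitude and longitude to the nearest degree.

From cos δ = sin φ₁ sin φ₂ + cos φ₁ cos φ₂ cos Δλ, the central angle is δ ≈ 1.782 rad (102.1°). The total great-circle distance is δ·R ≈ 1.782 × 6371 ≈ 11354 km, so the target fraction is f = 9000/11354 ≈ 0.793.
Interpolate at f ≈ 0.793 with slerp weights a = sin((1−f)δ)/sin δ ≈ 0.369, b = sin(fδ)/sin δ ≈ 1.010.
p = a·p₁ + b·p₂ ≈ (-0.654, -0.525, 0.544); φ = arcsin(p_z) ≈ 32.99°, λ = atan2(p_y, p_x) ≈ -141.26°.

≈ (33°N, 141°W)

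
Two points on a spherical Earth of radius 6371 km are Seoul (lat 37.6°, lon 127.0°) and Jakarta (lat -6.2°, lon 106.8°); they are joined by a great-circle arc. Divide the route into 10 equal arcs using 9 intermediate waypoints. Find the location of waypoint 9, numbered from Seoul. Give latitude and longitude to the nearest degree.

≈ lat -2°, lon 109°

The haversine formula gives a central angle δ ≈ 0.832 rad (47.7°) between the endpoints.
Interpolate at f = 9/10 with slerp weights a = sin((1−f)δ)/sin δ ≈ 0.112, b = sin(fδ)/sin δ ≈ 0.921.
p = a·p₁ + b·p₂ ≈ (-0.318, 0.948, -0.031); φ = arcsin(p_z) ≈ -1.77°, λ = atan2(p_y, p_x) ≈ 108.56°.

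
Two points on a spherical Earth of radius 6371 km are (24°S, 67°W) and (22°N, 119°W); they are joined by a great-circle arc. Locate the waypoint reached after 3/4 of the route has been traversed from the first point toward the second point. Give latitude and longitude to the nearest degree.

≈ (11°N, 106°W)

From cos δ = sin φ₁ sin φ₂ + cos φ₁ cos φ₂ cos Δλ, the central angle is δ ≈ 1.193 rad (68.3°).
Interpolate at f = 3/4 with slerp weights a = sin((1−f)δ)/sin δ ≈ 0.316, b = sin(fδ)/sin δ ≈ 0.839.
p = a·p₁ + b·p₂ ≈ (-0.264, -0.946, 0.186); φ = arcsin(p_z) ≈ 10.71°, λ = atan2(p_y, p_x) ≈ -105.61°.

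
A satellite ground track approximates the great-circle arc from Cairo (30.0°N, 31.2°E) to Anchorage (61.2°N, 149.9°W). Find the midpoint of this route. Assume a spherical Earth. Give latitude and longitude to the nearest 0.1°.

≈ (74.4°N, 32.6°E)

Write both endpoints as unit vectors p₁, p₂ with components (cos φ cos λ, cos φ sin λ, sin φ).
The central angle between the endpoints is δ = arccos(p₁·p₂) ≈ 1.550 rad (88.8°).
Interpolate at f = 1/2 with slerp weights a = sin((1−f)δ)/sin δ ≈ 0.700, b = sin(fδ)/sin δ ≈ 0.700.
p = a·p₁ + b·p₂ ≈ (0.227, 0.145, 0.963); φ = arcsin(p_z) ≈ 74.39°, λ = atan2(p_y, p_x) ≈ 32.58°.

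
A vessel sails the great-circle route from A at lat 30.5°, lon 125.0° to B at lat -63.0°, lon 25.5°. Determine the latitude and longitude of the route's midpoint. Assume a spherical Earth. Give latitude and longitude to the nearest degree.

From cos δ = sin φ₁ sin φ₂ + cos φ₁ cos φ₂ cos Δλ, the central angle is δ ≈ 2.114 rad (121.1°).
Interpolate at f = 1/2 with slerp weights a = sin((1−f)δ)/sin δ ≈ 1.017, b = sin(fδ)/sin δ ≈ 1.017.
p = a·p₁ + b·p₂ ≈ (-0.086, 0.917, -0.390); φ = arcsin(p_z) ≈ -22.96°, λ = atan2(p_y, p_x) ≈ 95.35°.

≈ lat -23°, lon 95°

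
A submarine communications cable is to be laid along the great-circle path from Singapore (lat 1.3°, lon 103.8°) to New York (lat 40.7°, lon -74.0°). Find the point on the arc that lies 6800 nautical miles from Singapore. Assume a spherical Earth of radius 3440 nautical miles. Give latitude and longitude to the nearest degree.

≈ lat 65°, lon -71°

The haversine formula gives a central angle δ ≈ 2.408 rad (138.0°) between the endpoints. The total great-circle distance is δ·R ≈ 2.408 × 3440 ≈ 8283 nmi, so the target fraction is f = 6800/8283 ≈ 0.821.
Interpolate at f ≈ 0.821 with slerp weights a = sin((1−f)δ)/sin δ ≈ 0.624, b = sin(fδ)/sin δ ≈ 1.372.
p = a·p₁ + b·p₂ ≈ (0.138, -0.394, 0.909); φ = arcsin(p_z) ≈ 65.32°, λ = atan2(p_y, p_x) ≈ -70.71°.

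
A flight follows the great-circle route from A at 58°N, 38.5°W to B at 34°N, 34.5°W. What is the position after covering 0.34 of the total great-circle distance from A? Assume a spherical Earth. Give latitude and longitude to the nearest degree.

≈ 50°N, 37°W

The haversine formula gives a central angle δ ≈ 0.422 rad (24.2°) between the endpoints.
Interpolate at f = 0.34 with slerp weights a = sin((1−f)δ)/sin δ ≈ 0.671, b = sin(fδ)/sin δ ≈ 0.349.
p = a·p₁ + b·p₂ ≈ (0.517, -0.385, 0.764); φ = arcsin(p_z) ≈ 49.86°, λ = atan2(p_y, p_x) ≈ -36.71°.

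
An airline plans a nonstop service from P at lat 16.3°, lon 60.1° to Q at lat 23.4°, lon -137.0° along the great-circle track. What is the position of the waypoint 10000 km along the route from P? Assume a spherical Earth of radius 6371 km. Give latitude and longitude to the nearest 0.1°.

Write both endpoints as unit vectors p₁, p₂ with components (cos φ cos λ, cos φ sin λ, sin φ).
The central angle between the endpoints is δ = arccos(p₁·p₂) ≈ 2.390 rad (136.9°). The total great-circle distance is δ·R ≈ 2.390 × 6371 ≈ 15225 km, so the target fraction is f = 10000/15225 ≈ 0.657.
Interpolate at f ≈ 0.657 with slerp weights a = sin((1−f)δ)/sin δ ≈ 1.071, b = sin(fδ)/sin δ ≈ 1.464.
p = a·p₁ + b·p₂ ≈ (-0.470, -0.026, 0.882); φ = arcsin(p_z) ≈ 61.89°, λ = atan2(p_y, p_x) ≈ -176.89°.

≈ lat 61.9°, lon -176.9°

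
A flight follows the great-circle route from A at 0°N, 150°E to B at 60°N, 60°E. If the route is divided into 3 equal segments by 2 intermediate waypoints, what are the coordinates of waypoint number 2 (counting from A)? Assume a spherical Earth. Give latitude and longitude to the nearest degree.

≈ 49°N, 109°E

Convert each endpoint to a unit vector on the sphere (x = cos φ cos λ, y = cos φ sin λ, z = sin φ).
The central angle between the endpoints is δ = arccos(p₁·p₂) ≈ 1.571 rad (90.0°).
Interpolate at f = 2/3 with slerp weights a = sin((1−f)δ)/sin δ ≈ 0.500, b = sin(fδ)/sin δ ≈ 0.866.
p = a·p₁ + b·p₂ ≈ (-0.217, 0.625, 0.750); φ = arcsin(p_z) ≈ 48.59°, λ = atan2(p_y, p_x) ≈ 109.11°.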